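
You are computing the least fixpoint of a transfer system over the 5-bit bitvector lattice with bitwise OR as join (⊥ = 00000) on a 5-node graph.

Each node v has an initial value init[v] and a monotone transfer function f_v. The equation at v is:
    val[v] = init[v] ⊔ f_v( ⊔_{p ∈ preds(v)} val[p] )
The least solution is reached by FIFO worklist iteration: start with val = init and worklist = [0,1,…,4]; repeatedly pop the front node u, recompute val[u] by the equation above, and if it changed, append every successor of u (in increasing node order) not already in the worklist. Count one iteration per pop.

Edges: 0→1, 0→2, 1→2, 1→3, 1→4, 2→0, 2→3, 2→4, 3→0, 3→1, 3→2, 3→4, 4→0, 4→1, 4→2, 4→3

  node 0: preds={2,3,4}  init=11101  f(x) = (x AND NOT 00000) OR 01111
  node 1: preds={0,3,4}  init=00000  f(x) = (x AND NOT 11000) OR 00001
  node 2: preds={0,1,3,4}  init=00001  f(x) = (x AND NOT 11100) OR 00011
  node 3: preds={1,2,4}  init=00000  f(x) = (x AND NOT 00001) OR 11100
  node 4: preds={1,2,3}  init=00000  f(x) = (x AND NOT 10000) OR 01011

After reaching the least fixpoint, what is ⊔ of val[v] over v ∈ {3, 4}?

11111

Iteration log — 9 steps:
  step 1. node 0  ⊔preds=00001  new=11111  old=11101  +wl: 
  step 2. node 1  ⊔preds=11111  new=00111  old=00000  +wl: 
  step 3. node 2  ⊔preds=11111  new=00011  old=00001  +wl: 0
  step 4. node 3  ⊔preds=00111  new=11110  old=00000  +wl: 1,2
  step 5. node 4  ⊔preds=11111  new=01111  old=00000  +wl: 3
  step 6. node 0  ⊔preds=11111  new=11111  stable
  step 7. node 1  ⊔preds=11111  new=00111  stable
  step 8. node 2  ⊔preds=11111  new=00011  stable
  step 9. node 3  ⊔preds=01111  new=11110  stable

Least fixpoint reached:
  node 0: 11111
  node 1: 00111
  node 2: 00011
  node 3: 11110
  node 4: 01111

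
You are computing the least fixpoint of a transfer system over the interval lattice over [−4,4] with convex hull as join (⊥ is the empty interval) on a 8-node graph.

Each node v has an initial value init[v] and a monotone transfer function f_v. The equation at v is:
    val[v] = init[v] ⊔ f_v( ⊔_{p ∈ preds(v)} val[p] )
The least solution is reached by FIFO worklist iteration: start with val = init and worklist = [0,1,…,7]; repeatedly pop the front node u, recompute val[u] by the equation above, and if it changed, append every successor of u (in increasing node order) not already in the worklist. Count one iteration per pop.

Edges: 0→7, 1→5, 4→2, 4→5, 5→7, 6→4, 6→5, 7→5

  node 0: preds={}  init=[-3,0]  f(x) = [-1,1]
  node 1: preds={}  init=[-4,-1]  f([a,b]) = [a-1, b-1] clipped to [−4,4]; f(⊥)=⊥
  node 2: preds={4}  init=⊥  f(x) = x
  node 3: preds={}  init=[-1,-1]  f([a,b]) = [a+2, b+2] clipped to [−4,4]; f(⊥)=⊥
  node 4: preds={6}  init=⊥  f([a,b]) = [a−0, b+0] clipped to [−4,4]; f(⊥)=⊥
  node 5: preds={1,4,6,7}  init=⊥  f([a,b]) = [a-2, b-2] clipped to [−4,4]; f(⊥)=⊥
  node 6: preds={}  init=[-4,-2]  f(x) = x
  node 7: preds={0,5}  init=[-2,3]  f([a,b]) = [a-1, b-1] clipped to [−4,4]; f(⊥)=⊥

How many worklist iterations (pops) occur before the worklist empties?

Worklist (10 pops):
  #1 pop 0: in=⊥ → [-3,1] (was [-3,0]); enqueue []
  #2 pop 1: in=⊥ → [-4,-1] (no change)
  #3 pop 2: in=⊥ → ⊥ (no change)
  #4 pop 3: in=⊥ → [-1,-1] (no change)
  #5 pop 4: in=[-4,-2] → [-4,-2] (was ⊥); enqueue [2]
  #6 pop 5: in=[-4,3] → [-4,1] (was ⊥); enqueue []
  #7 pop 6: in=⊥ → [-4,-2] (no change)
  #8 pop 7: in=[-4,1] → [-4,3] (was [-2,3]); enqueue [5]
  #9 pop 2: in=[-4,-2] → [-4,-2] (was ⊥); enqueue []
  #10 pop 5: in=[-4,3] → [-4,1] (no change)

Fixpoint:
  val[0] = [-3,1]
  val[1] = [-4,-1]
  val[2] = [-4,-2]
  val[3] = [-1,-1]
  val[4] = [-4,-2]
  val[5] = [-4,1]
  val[6] = [-4,-2]
  val[7] = [-4,3]

10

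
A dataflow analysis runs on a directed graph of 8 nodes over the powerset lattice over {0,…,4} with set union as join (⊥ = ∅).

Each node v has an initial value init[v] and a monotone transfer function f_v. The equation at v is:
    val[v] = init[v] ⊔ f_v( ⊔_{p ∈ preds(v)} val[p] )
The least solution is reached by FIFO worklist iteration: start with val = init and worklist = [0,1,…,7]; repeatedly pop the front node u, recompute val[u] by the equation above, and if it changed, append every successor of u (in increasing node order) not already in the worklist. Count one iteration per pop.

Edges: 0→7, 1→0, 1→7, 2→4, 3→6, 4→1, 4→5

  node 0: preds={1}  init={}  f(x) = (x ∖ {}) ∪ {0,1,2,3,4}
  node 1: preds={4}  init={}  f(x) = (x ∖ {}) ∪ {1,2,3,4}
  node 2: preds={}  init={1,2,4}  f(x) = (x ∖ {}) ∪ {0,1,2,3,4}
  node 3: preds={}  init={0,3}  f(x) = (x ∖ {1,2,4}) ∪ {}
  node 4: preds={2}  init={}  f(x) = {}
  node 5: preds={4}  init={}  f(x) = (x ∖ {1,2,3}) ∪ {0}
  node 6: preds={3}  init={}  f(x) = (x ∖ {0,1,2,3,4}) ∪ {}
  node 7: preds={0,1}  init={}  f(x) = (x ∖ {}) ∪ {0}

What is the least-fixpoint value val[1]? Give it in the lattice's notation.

{1,2,3,4}

Trace (9 dequeues):
  [1] u=0 | in {} | out {0,1,2,3,4} | prev {} | push {}
  [2] u=1 | in {} | out {1,2,3,4} | prev {} | push {0}
  [3] u=2 | in {} | out {0,1,2,3,4} | prev {1,2,4} | push {}
  [4] u=3 | in {} | out {0,3} | ==
  [5] u=4 | in {0,1,2,3,4} | out {} | ==
  [6] u=5 | in {} | out {0} | prev {} | push {}
  [7] u=6 | in {0,3} | out {} | ==
  [8] u=7 | in {0,1,2,3,4} | out {0,1,2,3,4} | prev {} | push {}
  [9] u=0 | in {1,2,3,4} | out {0,1,2,3,4} | ==

Converged values:
  [0] {0,1,2,3,4}
  [1] {1,2,3,4}
  [2] {0,1,2,3,4}
  [3] {0,3}
  [4] {}
  [5] {0}
  [6] {}
  [7] {0,1,2,3,4}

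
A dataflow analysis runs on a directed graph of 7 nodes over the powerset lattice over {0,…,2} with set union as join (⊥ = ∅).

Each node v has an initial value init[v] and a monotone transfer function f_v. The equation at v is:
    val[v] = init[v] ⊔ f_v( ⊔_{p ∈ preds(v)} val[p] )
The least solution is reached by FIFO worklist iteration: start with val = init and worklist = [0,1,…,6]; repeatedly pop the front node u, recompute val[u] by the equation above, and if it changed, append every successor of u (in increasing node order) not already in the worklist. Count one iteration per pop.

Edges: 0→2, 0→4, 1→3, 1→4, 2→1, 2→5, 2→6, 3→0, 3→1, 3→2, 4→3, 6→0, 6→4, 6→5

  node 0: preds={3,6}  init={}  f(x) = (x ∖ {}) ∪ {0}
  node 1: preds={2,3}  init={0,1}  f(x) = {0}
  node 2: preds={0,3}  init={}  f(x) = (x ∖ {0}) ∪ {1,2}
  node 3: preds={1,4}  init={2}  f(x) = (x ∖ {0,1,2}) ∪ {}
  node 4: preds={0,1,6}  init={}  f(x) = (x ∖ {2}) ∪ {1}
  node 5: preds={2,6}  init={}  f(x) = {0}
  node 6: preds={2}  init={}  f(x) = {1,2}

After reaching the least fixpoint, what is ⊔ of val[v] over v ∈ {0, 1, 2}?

Trace (13 dequeues):
  [1] u=0 | in {2} | out {0,2} | prev {} | push {}
  [2] u=1 | in {2} | out {0,1} | ==
  [3] u=2 | in {0,2} | out {1,2} | prev {} | push {1}
  [4] u=3 | in {0,1} | out {2} | ==
  [5] u=4 | in {0,1,2} | out {0,1} | prev {} | push {3}
  [6] u=5 | in {1,2} | out {0} | prev {} | push {}
  [7] u=6 | in {1,2} | out {1,2} | prev {} | push {0,4,5}
  [8] u=1 | in {1,2} | out {0,1} | ==
  [9] u=3 | in {0,1} | out {2} | ==
  [10] u=0 | in {1,2} | out {0,1,2} | prev {0,2} | push {2}
  [11] u=4 | in {0,1,2} | out {0,1} | ==
  [12] u=5 | in {1,2} | out {0} | ==
  [13] u=2 | in {0,1,2} | out {1,2} | ==

Converged values:
  [0] {0,1,2}
  [1] {0,1}
  [2] {1,2}
  [3] {2}
  [4] {0,1}
  [5] {0}
  [6] {1,2}

{0,1,2}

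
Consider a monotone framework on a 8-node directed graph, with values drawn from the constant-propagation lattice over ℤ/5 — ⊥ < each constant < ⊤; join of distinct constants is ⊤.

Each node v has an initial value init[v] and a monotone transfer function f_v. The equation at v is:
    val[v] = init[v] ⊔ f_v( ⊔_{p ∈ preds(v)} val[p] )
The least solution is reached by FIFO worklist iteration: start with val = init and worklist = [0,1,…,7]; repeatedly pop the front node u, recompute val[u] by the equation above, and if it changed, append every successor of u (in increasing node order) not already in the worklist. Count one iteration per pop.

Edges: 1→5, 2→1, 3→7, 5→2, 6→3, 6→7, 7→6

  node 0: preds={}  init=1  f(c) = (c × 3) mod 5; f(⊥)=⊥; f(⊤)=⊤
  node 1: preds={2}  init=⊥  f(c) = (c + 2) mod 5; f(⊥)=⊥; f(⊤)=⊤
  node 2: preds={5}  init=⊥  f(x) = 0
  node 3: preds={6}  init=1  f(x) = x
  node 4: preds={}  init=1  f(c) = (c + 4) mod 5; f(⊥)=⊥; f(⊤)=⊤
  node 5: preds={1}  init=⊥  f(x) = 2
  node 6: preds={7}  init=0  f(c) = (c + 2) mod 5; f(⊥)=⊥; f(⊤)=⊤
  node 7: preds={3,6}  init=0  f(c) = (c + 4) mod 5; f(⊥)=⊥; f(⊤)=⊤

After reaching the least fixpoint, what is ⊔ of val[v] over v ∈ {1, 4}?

⊤

Trace (13 dequeues):
  [1] u=0 | in ⊥ | out 1 | ==
  [2] u=1 | in ⊥ | out ⊥ | ==
  [3] u=2 | in ⊥ | out 0 | prev ⊥ | push {1}
  [4] u=3 | in 0 | out ⊤ | prev 1 | push {}
  [5] u=4 | in ⊥ | out 1 | ==
  [6] u=5 | in ⊥ | out 2 | prev ⊥ | push {2}
  [7] u=6 | in 0 | out ⊤ | prev 0 | push {3}
  [8] u=7 | in ⊤ | out ⊤ | prev 0 | push {6}
  [9] u=1 | in 0 | out 2 | prev ⊥ | push {5}
  [10] u=2 | in 2 | out 0 | ==
  [11] u=3 | in ⊤ | out ⊤ | ==
  [12] u=6 | in ⊤ | out ⊤ | ==
  [13] u=5 | in 2 | out 2 | ==

Converged values:
  [0] 1
  [1] 2
  [2] 0
  [3] ⊤
  [4] 1
  [5] 2
  [6] ⊤
  [7] ⊤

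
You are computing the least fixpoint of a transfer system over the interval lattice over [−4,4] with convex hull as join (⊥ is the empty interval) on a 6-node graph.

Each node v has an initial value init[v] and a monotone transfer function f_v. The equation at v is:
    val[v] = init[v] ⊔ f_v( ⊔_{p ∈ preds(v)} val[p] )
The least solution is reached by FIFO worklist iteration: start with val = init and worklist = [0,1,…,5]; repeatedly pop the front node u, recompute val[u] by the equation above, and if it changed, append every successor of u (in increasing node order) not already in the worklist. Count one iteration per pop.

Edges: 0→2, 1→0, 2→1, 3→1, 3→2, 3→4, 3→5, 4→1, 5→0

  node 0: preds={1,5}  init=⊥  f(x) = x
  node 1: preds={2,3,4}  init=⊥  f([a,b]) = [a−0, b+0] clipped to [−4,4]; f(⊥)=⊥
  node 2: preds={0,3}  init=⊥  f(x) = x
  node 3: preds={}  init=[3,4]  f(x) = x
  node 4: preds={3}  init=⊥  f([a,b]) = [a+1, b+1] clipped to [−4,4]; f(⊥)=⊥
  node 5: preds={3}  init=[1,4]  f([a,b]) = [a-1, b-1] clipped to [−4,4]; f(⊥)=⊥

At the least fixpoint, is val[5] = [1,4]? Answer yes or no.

Iteration log — 9 steps:
  step 1. node 0  ⊔preds=[1,4]  new=[1,4]  old=⊥  +wl: 
  step 2. node 1  ⊔preds=[3,4]  new=[3,4]  old=⊥  +wl: 0
  step 3. node 2  ⊔preds=[1,4]  new=[1,4]  old=⊥  +wl: 1
  step 4. node 3  ⊔preds=⊥  new=[3,4]  stable
  step 5. node 4  ⊔preds=[3,4]  new=[4,4]  old=⊥  +wl: 
  step 6. node 5  ⊔preds=[3,4]  new=[1,4]  stable
  step 7. node 0  ⊔preds=[1,4]  new=[1,4]  stable
  step 8. node 1  ⊔preds=[1,4]  new=[1,4]  old=[3,4]  +wl: 0
  step 9. node 0  ⊔preds=[1,4]  new=[1,4]  stable

Least fixpoint reached:
  node 0: [1,4]
  node 1: [1,4]
  node 2: [1,4]
  node 3: [3,4]
  node 4: [4,4]
  node 5: [1,4]

yes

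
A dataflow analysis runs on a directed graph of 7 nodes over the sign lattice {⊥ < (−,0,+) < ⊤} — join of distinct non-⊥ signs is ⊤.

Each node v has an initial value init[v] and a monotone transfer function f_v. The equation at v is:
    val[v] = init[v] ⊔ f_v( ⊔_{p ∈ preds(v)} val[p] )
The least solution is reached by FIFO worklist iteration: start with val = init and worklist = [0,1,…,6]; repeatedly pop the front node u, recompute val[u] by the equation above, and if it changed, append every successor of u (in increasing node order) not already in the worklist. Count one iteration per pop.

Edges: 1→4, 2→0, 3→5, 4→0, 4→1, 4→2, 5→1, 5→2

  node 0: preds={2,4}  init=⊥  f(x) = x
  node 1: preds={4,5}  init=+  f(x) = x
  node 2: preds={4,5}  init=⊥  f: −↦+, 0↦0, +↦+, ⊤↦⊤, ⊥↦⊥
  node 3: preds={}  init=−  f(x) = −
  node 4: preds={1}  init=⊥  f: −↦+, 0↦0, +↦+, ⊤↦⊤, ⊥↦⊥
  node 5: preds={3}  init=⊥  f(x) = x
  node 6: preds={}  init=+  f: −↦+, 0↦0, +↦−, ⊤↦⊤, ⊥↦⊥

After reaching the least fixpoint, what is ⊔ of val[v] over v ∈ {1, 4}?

Iteration log — 14 steps:
  step 1. node 0  ⊔preds=⊥  new=⊥  stable
  step 2. node 1  ⊔preds=⊥  new=+  stable
  step 3. node 2  ⊔preds=⊥  new=⊥  stable
  step 4. node 3  ⊔preds=⊥  new=−  stable
  step 5. node 4  ⊔preds=+  new=+  old=⊥  +wl: 0,1,2
  step 6. node 5  ⊔preds=−  new=−  old=⊥  +wl: 
  step 7. node 6  ⊔preds=⊥  new=+  stable
  step 8. node 0  ⊔preds=+  new=+  old=⊥  +wl: 
  step 9. node 1  ⊔preds=⊤  new=⊤  old=+  +wl: 4
  step 10. node 2  ⊔preds=⊤  new=⊤  old=⊥  +wl: 0
  step 11. node 4  ⊔preds=⊤  new=⊤  old=+  +wl: 1,2
  step 12. node 0  ⊔preds=⊤  new=⊤  old=+  +wl: 
  step 13. node 1  ⊔preds=⊤  new=⊤  stable
  step 14. node 2  ⊔preds=⊤  new=⊤  stable

Least fixpoint reached:
  node 0: ⊤
  node 1: ⊤
  node 2: ⊤
  node 3: −
  node 4: ⊤
  node 5: −
  node 6: +

⊤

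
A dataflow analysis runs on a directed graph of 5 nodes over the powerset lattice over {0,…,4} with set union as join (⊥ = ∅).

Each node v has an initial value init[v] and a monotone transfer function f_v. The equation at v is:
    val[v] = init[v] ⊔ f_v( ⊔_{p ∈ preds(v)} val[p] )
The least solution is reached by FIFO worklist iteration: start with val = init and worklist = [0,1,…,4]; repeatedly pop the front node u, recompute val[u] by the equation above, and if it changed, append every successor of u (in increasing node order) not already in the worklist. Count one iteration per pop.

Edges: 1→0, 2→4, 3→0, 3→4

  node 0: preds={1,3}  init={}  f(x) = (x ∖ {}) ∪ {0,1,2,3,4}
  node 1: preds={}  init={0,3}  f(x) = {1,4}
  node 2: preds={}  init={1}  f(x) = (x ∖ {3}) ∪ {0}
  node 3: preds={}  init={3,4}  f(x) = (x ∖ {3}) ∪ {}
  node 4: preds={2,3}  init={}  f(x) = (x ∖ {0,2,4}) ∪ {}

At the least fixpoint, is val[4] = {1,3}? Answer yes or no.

yes

Iteration log — 6 steps:
  step 1. node 0  ⊔preds={0,3,4}  new={0,1,2,3,4}  old={}  +wl: 
  step 2. node 1  ⊔preds={}  new={0,1,3,4}  old={0,3}  +wl: 0
  step 3. node 2  ⊔preds={}  new={0,1}  old={1}  +wl: 
  step 4. node 3  ⊔preds={}  new={3,4}  stable
  step 5. node 4  ⊔preds={0,1,3,4}  new={1,3}  old={}  +wl: 
  step 6. node 0  ⊔preds={0,1,3,4}  new={0,1,2,3,4}  stable

Least fixpoint reached:
  node 0: {0,1,2,3,4}
  node 1: {0,1,3,4}
  node 2: {0,1}
  node 3: {3,4}
  node 4: {1,3}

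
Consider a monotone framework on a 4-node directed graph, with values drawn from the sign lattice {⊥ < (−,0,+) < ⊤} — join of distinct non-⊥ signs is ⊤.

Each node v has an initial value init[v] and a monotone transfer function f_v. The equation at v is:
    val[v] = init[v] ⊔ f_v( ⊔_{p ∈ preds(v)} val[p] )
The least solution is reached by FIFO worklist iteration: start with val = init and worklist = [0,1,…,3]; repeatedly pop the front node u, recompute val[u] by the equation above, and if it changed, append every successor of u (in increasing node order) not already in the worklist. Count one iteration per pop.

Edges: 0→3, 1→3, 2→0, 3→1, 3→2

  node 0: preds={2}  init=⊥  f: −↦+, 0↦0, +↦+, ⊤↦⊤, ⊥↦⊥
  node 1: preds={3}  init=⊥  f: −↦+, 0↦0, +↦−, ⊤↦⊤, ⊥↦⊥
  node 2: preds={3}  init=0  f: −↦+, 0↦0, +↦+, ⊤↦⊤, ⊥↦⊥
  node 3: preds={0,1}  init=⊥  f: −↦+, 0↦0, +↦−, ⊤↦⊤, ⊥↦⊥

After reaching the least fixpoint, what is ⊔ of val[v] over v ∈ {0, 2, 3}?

Worklist (7 pops):
  #1 pop 0: in=0 → 0 (was ⊥); enqueue []
  #2 pop 1: in=⊥ → ⊥ (no change)
  #3 pop 2: in=⊥ → 0 (no change)
  #4 pop 3: in=0 → 0 (was ⊥); enqueue [1,2]
  #5 pop 1: in=0 → 0 (was ⊥); enqueue [3]
  #6 pop 2: in=0 → 0 (no change)
  #7 pop 3: in=0 → 0 (no change)

Fixpoint:
  val[0] = 0
  val[1] = 0
  val[2] = 0
  val[3] = 0

0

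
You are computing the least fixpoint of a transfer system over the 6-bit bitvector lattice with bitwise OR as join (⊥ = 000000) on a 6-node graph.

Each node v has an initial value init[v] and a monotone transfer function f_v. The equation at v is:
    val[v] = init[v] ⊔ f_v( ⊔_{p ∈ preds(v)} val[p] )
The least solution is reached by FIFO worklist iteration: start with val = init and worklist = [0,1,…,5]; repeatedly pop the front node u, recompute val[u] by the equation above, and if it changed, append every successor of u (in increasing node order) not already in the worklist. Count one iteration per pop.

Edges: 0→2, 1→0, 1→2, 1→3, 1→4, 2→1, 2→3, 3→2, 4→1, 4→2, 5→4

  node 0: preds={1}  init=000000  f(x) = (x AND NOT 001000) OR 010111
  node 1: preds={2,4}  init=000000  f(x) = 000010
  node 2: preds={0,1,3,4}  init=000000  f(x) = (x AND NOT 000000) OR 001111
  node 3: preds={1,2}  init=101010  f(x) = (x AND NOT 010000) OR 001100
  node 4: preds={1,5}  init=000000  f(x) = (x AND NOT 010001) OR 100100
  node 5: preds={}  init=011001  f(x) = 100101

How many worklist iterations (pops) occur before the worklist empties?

10

Iteration log — 10 steps:
  step 1. node 0  ⊔preds=000000  new=010111  old=000000  +wl: 
  step 2. node 1  ⊔preds=000000  new=000010  old=000000  +wl: 0
  step 3. node 2  ⊔preds=111111  new=111111  old=000000  +wl: 1
  step 4. node 3  ⊔preds=111111  new=101111  old=101010  +wl: 2
  step 5. node 4  ⊔preds=011011  new=101110  old=000000  +wl: 
  step 6. node 5  ⊔preds=000000  new=111101  old=011001  +wl: 4
  step 7. node 0  ⊔preds=000010  new=010111  stable
  step 8. node 1  ⊔preds=111111  new=000010  stable
  step 9. node 2  ⊔preds=111111  new=111111  stable
  step 10. node 4  ⊔preds=111111  new=101110  stable

Least fixpoint reached:
  node 0: 010111
  node 1: 000010
  node 2: 111111
  node 3: 101111
  node 4: 101110
  node 5: 111101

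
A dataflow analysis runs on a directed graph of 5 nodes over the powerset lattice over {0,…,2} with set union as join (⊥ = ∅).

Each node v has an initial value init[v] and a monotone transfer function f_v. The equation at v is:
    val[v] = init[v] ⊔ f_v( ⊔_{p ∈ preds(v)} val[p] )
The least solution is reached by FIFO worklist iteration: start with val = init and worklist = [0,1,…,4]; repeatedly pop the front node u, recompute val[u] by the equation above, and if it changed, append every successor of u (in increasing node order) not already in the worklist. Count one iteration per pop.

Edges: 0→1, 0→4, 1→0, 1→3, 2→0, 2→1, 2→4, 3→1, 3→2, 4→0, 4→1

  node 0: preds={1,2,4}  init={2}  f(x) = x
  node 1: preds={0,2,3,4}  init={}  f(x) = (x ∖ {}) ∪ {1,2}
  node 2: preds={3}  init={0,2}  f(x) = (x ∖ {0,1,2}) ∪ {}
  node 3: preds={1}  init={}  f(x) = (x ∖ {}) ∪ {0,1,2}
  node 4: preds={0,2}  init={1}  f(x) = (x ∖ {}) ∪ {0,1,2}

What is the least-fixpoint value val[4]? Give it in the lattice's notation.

Trace (8 dequeues):
  [1] u=0 | in {0,1,2} | out {0,1,2} | prev {2} | push {}
  [2] u=1 | in {0,1,2} | out {0,1,2} | prev {} | push {0}
  [3] u=2 | in {} | out {0,2} | ==
  [4] u=3 | in {0,1,2} | out {0,1,2} | prev {} | push {1,2}
  [5] u=4 | in {0,1,2} | out {0,1,2} | prev {1} | push {}
  [6] u=0 | in {0,1,2} | out {0,1,2} | ==
  [7] u=1 | in {0,1,2} | out {0,1,2} | ==
  [8] u=2 | in {0,1,2} | out {0,2} | ==

Converged values:
  [0] {0,1,2}
  [1] {0,1,2}
  [2] {0,2}
  [3] {0,1,2}
  [4] {0,1,2}

{0,1,2}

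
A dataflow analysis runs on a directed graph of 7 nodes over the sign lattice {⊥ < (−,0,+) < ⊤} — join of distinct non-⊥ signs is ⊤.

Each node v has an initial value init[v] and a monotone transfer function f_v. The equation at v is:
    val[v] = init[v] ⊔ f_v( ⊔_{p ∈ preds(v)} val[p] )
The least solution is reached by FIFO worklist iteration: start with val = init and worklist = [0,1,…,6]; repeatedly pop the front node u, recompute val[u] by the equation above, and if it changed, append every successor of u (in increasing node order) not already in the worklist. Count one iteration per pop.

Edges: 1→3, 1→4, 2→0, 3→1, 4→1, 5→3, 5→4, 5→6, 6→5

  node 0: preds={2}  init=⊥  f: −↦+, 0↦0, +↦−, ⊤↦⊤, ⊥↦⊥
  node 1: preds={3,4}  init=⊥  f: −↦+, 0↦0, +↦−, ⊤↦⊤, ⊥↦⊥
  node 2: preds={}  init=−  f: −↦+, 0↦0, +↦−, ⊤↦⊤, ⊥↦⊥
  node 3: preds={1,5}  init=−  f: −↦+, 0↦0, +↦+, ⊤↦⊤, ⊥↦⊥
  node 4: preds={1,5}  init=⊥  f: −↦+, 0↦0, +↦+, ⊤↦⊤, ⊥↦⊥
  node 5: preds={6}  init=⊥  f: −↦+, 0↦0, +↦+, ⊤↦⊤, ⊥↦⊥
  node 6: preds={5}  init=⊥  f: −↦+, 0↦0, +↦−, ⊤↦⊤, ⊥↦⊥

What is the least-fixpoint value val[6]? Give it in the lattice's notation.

⊥

Iteration log — 11 steps:
  step 1. node 0  ⊔preds=−  new=+  old=⊥  +wl: 
  step 2. node 1  ⊔preds=−  new=+  old=⊥  +wl: 
  step 3. node 2  ⊔preds=⊥  new=−  stable
  step 4. node 3  ⊔preds=+  new=⊤  old=−  +wl: 1
  step 5. node 4  ⊔preds=+  new=+  old=⊥  +wl: 
  step 6. node 5  ⊔preds=⊥  new=⊥  stable
  step 7. node 6  ⊔preds=⊥  new=⊥  stable
  step 8. node 1  ⊔preds=⊤  new=⊤  old=+  +wl: 3,4
  step 9. node 3  ⊔preds=⊤  new=⊤  stable
  step 10. node 4  ⊔preds=⊤  new=⊤  old=+  +wl: 1
  step 11. node 1  ⊔preds=⊤  new=⊤  stable

Least fixpoint reached:
  node 0: +
  node 1: ⊤
  node 2: −
  node 3: ⊤
  node 4: ⊤
  node 5: ⊥
  node 6: ⊥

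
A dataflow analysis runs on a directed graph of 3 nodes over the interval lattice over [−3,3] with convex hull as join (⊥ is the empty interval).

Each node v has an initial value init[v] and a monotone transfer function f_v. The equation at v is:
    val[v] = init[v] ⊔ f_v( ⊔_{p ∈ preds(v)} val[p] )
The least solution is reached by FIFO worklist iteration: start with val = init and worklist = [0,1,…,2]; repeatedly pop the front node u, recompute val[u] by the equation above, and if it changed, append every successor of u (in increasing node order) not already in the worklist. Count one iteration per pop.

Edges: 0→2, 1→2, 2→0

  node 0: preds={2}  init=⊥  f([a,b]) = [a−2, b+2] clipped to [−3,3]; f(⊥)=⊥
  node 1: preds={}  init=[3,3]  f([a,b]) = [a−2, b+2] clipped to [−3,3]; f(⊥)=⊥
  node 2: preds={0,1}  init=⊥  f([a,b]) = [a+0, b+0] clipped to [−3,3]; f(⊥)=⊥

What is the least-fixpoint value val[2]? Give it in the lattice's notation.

[-3,3]

Iteration log — 10 steps:
  step 1. node 0  ⊔preds=⊥  new=⊥  stable
  step 2. node 1  ⊔preds=⊥  new=[3,3]  stable
  step 3. node 2  ⊔preds=[3,3]  new=[3,3]  old=⊥  +wl: 0
  step 4. node 0  ⊔preds=[3,3]  new=[1,3]  old=⊥  +wl: 2
  step 5. node 2  ⊔preds=[1,3]  new=[1,3]  old=[3,3]  +wl: 0
  step 6. node 0  ⊔preds=[1,3]  new=[-1,3]  old=[1,3]  +wl: 2
  step 7. node 2  ⊔preds=[-1,3]  new=[-1,3]  old=[1,3]  +wl: 0
  step 8. node 0  ⊔preds=[-1,3]  new=[-3,3]  old=[-1,3]  +wl: 2
  step 9. node 2  ⊔preds=[-3,3]  new=[-3,3]  old=[-1,3]  +wl: 0
  step 10. node 0  ⊔preds=[-3,3]  new=[-3,3]  stable

Least fixpoint reached:
  node 0: [-3,3]
  node 1: [3,3]
  node 2: [-3,3]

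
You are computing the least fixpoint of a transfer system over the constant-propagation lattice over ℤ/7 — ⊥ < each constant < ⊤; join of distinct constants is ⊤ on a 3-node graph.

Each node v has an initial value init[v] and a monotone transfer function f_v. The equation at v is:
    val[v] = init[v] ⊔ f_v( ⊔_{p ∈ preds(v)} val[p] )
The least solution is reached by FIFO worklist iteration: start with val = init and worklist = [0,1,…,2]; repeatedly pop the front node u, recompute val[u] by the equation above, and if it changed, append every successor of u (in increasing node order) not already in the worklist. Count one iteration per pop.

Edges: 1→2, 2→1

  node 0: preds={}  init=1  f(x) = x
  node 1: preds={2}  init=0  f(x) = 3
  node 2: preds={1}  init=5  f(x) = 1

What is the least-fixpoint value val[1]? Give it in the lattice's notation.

⊤

Worklist (4 pops):
  #1 pop 0: in=⊥ → 1 (no change)
  #2 pop 1: in=5 → ⊤ (was 0); enqueue []
  #3 pop 2: in=⊤ → ⊤ (was 5); enqueue [1]
  #4 pop 1: in=⊤ → ⊤ (no change)

Fixpoint:
  val[0] = 1
  val[1] = ⊤
  val[2] = ⊤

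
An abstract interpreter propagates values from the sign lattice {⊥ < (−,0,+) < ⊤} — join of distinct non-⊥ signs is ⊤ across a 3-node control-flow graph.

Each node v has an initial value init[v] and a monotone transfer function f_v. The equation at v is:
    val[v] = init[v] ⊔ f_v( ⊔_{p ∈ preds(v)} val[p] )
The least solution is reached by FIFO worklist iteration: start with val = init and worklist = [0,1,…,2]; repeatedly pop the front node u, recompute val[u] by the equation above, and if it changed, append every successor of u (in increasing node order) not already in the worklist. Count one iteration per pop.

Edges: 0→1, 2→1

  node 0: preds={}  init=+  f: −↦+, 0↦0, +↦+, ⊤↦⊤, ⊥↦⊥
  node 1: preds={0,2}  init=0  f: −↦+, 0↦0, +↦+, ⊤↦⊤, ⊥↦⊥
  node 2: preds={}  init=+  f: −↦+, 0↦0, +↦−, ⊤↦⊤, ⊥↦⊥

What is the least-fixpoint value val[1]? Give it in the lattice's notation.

⊤

Worklist (3 pops):
  #1 pop 0: in=⊥ → + (no change)
  #2 pop 1: in=+ → ⊤ (was 0); enqueue []
  #3 pop 2: in=⊥ → + (no change)

Fixpoint:
  val[0] = +
  val[1] = ⊤
  val[2] = +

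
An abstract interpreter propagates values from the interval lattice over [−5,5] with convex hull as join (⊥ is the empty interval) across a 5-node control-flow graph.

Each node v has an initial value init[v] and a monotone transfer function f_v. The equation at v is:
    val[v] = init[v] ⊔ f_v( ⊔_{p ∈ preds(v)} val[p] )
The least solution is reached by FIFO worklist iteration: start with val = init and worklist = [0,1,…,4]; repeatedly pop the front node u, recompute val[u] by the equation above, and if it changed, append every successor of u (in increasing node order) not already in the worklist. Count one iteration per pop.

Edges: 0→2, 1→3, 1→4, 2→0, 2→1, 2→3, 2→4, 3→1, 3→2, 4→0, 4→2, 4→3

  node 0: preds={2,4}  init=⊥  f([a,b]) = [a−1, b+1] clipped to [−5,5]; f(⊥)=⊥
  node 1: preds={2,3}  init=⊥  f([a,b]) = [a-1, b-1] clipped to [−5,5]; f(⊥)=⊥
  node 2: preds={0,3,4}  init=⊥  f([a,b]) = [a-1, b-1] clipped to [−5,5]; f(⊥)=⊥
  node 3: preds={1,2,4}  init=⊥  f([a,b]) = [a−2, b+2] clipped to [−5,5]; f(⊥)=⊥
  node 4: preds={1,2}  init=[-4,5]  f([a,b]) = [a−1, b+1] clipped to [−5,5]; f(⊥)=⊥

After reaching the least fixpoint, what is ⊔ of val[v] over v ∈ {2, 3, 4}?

Worklist (10 pops):
  #1 pop 0: in=[-4,5] → [-5,5] (was ⊥); enqueue []
  #2 pop 1: in=⊥ → ⊥ (no change)
  #3 pop 2: in=[-5,5] → [-5,4] (was ⊥); enqueue [0,1]
  #4 pop 3: in=[-5,5] → [-5,5] (was ⊥); enqueue [2]
  #5 pop 4: in=[-5,4] → [-5,5] (was [-4,5]); enqueue [3]
  #6 pop 0: in=[-5,5] → [-5,5] (no change)
  #7 pop 1: in=[-5,5] → [-5,4] (was ⊥); enqueue [4]
  #8 pop 2: in=[-5,5] → [-5,4] (no change)
  #9 pop 3: in=[-5,5] → [-5,5] (no change)
  #10 pop 4: in=[-5,4] → [-5,5] (no change)

Fixpoint:
  val[0] = [-5,5]
  val[1] = [-5,4]
  val[2] = [-5,4]
  val[3] = [-5,5]
  val[4] = [-5,5]

[-5,5]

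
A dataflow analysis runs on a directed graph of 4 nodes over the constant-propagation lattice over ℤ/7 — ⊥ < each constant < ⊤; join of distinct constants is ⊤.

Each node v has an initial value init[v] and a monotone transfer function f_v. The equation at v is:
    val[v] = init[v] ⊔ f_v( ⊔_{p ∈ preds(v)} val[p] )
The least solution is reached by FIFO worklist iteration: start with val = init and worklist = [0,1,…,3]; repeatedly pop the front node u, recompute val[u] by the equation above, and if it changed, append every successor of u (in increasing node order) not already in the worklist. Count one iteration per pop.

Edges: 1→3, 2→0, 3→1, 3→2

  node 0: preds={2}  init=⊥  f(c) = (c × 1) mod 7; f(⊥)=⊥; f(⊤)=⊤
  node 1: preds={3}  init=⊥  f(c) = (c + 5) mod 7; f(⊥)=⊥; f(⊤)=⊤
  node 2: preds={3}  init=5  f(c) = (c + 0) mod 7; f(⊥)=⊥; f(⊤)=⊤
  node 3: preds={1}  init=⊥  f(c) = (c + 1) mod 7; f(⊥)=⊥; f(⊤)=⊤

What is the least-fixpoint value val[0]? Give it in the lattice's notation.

5

Iteration log — 4 steps:
  step 1. node 0  ⊔preds=5  new=5  old=⊥  +wl: 
  step 2. node 1  ⊔preds=⊥  new=⊥  stable
  step 3. node 2  ⊔preds=⊥  new=5  stable
  step 4. node 3  ⊔preds=⊥  new=⊥  stable

Least fixpoint reached:
  node 0: 5
  node 1: ⊥
  node 2: 5
  node 3: ⊥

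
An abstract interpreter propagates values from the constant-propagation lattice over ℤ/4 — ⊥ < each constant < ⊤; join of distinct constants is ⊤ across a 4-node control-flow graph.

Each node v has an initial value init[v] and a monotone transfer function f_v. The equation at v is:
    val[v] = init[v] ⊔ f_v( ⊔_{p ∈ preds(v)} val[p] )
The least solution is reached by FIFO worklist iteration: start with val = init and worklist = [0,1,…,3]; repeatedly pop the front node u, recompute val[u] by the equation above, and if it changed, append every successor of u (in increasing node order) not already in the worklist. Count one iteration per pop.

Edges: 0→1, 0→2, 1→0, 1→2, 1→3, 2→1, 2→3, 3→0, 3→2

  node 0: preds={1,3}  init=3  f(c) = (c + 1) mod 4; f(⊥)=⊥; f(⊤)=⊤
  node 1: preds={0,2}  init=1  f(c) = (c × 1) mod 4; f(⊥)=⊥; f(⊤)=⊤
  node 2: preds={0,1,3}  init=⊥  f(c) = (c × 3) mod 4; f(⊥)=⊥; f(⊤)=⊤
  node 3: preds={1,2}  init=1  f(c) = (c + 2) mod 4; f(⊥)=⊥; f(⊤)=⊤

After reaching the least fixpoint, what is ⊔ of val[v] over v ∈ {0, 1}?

⊤

Worklist (7 pops):
  #1 pop 0: in=1 → ⊤ (was 3); enqueue []
  #2 pop 1: in=⊤ → ⊤ (was 1); enqueue [0]
  #3 pop 2: in=⊤ → ⊤ (was ⊥); enqueue [1]
  #4 pop 3: in=⊤ → ⊤ (was 1); enqueue [2]
  #5 pop 0: in=⊤ → ⊤ (no change)
  #6 pop 1: in=⊤ → ⊤ (no change)
  #7 pop 2: in=⊤ → ⊤ (no change)

Fixpoint:
  val[0] = ⊤
  val[1] = ⊤
  val[2] = ⊤
  val[3] = ⊤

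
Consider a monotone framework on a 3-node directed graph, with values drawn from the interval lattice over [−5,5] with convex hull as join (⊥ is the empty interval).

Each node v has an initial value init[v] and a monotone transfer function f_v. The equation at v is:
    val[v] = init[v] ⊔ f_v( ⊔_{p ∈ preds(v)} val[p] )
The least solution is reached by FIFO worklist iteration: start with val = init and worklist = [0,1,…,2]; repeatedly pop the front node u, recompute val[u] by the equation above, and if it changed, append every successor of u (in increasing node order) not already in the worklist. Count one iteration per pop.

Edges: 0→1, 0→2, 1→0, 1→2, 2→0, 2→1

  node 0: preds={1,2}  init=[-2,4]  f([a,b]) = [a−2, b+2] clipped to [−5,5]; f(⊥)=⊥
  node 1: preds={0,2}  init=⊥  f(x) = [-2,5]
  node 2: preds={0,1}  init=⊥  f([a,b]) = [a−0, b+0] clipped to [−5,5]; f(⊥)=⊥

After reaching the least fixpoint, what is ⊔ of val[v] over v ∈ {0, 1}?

Worklist (11 pops):
  #1 pop 0: in=⊥ → [-2,4] (no change)
  #2 pop 1: in=[-2,4] → [-2,5] (was ⊥); enqueue [0]
  #3 pop 2: in=[-2,5] → [-2,5] (was ⊥); enqueue [1]
  #4 pop 0: in=[-2,5] → [-4,5] (was [-2,4]); enqueue [2]
  #5 pop 1: in=[-4,5] → [-2,5] (no change)
  #6 pop 2: in=[-4,5] → [-4,5] (was [-2,5]); enqueue [0,1]
  #7 pop 0: in=[-4,5] → [-5,5] (was [-4,5]); enqueue [2]
  #8 pop 1: in=[-5,5] → [-2,5] (no change)
  #9 pop 2: in=[-5,5] → [-5,5] (was [-4,5]); enqueue [0,1]
  #10 pop 0: in=[-5,5] → [-5,5] (no change)
  #11 pop 1: in=[-5,5] → [-2,5] (no change)

Fixpoint:
  val[0] = [-5,5]
  val[1] = [-2,5]
  val[2] = [-5,5]

[-5,5]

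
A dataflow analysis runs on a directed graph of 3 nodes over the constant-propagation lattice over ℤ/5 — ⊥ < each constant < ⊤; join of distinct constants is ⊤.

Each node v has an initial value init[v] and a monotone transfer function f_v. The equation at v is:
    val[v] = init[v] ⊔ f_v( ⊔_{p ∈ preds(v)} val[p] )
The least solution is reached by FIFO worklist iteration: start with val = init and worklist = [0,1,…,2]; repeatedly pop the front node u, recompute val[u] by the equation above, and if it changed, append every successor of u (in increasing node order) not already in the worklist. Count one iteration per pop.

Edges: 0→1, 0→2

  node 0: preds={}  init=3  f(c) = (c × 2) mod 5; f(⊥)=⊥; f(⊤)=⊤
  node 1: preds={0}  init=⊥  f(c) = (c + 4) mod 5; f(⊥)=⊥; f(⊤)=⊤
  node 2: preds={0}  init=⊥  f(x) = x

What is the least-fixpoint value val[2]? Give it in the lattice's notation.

3

Trace (3 dequeues):
  [1] u=0 | in ⊥ | out 3 | ==
  [2] u=1 | in 3 | out 2 | prev ⊥ | push {}
  [3] u=2 | in 3 | out 3 | prev ⊥ | push {}

Converged values:
  [0] 3
  [1] 2
  [2] 3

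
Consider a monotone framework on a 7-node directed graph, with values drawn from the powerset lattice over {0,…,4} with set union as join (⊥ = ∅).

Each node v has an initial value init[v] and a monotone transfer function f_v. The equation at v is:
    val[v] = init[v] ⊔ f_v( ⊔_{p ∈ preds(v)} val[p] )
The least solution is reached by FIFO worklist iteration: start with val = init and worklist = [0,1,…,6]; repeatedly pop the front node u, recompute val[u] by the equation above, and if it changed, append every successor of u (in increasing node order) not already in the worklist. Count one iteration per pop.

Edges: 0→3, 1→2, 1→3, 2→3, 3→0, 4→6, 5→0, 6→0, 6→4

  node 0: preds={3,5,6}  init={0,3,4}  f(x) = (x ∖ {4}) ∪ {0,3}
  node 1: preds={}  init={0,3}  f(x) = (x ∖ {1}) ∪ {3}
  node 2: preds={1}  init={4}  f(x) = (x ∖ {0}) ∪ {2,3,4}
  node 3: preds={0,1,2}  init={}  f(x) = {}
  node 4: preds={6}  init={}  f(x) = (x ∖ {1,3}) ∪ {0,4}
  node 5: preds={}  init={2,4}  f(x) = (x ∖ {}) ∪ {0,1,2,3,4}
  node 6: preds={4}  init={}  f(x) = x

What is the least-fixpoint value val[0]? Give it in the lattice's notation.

{0,1,2,3,4}

Trace (10 dequeues):
  [1] u=0 | in {2,4} | out {0,2,3,4} | prev {0,3,4} | push {}
  [2] u=1 | in {} | out {0,3} | ==
  [3] u=2 | in {0,3} | out {2,3,4} | prev {4} | push {}
  [4] u=3 | in {0,2,3,4} | out {} | ==
  [5] u=4 | in {} | out {0,4} | prev {} | push {}
  [6] u=5 | in {} | out {0,1,2,3,4} | prev {2,4} | push {0}
  [7] u=6 | in {0,4} | out {0,4} | prev {} | push {4}
  [8] u=0 | in {0,1,2,3,4} | out {0,1,2,3,4} | prev {0,2,3,4} | push {3}
  [9] u=4 | in {0,4} | out {0,4} | ==
  [10] u=3 | in {0,1,2,3,4} | out {} | ==

Converged values:
  [0] {0,1,2,3,4}
  [1] {0,3}
  [2] {2,3,4}
  [3] {}
  [4] {0,4}
  [5] {0,1,2,3,4}
  [6] {0,4}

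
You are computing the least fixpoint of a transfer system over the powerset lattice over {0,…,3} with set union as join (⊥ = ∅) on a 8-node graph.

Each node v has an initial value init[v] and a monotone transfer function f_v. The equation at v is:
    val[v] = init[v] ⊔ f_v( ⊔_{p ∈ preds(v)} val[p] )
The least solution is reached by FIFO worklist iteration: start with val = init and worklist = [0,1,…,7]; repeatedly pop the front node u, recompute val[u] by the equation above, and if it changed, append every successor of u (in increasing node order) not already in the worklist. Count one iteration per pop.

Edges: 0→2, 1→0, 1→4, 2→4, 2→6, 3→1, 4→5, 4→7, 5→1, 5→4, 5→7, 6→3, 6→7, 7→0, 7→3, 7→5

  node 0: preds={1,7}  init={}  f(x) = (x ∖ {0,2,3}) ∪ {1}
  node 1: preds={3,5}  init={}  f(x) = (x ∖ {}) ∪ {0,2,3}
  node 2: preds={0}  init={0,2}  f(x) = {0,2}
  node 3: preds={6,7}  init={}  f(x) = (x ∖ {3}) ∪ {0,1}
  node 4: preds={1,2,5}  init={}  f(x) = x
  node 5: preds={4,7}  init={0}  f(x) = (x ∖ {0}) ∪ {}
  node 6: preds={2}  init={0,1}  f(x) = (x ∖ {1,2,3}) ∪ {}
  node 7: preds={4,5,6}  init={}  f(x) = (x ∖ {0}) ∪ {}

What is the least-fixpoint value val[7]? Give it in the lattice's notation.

{1,2,3}

Worklist (17 pops):
  #1 pop 0: in={} → {1} (was {}); enqueue []
  #2 pop 1: in={0} → {0,2,3} (was {}); enqueue [0]
  #3 pop 2: in={1} → {0,2} (no change)
  #4 pop 3: in={0,1} → {0,1} (was {}); enqueue [1]
  #5 pop 4: in={0,2,3} → {0,2,3} (was {}); enqueue []
  #6 pop 5: in={0,2,3} → {0,2,3} (was {0}); enqueue [4]
  #7 pop 6: in={0,2} → {0,1} (no change)
  #8 pop 7: in={0,1,2,3} → {1,2,3} (was {}); enqueue [3,5]
  #9 pop 0: in={0,1,2,3} → {1} (no change)
  #10 pop 1: in={0,1,2,3} → {0,1,2,3} (was {0,2,3}); enqueue [0]
  #11 pop 4: in={0,1,2,3} → {0,1,2,3} (was {0,2,3}); enqueue [7]
  #12 pop 3: in={0,1,2,3} → {0,1,2} (was {0,1}); enqueue [1]
  #13 pop 5: in={0,1,2,3} → {0,1,2,3} (was {0,2,3}); enqueue [4]
  #14 pop 0: in={0,1,2,3} → {1} (no change)
  #15 pop 7: in={0,1,2,3} → {1,2,3} (no change)
  #16 pop 1: in={0,1,2,3} → {0,1,2,3} (no change)
  #17 pop 4: in={0,1,2,3} → {0,1,2,3} (no change)

Fixpoint:
  val[0] = {1}
  val[1] = {0,1,2,3}
  val[2] = {0,2}
  val[3] = {0,1,2}
  val[4] = {0,1,2,3}
  val[5] = {0,1,2,3}
  val[6] = {0,1}
  val[7] = {1,2,3}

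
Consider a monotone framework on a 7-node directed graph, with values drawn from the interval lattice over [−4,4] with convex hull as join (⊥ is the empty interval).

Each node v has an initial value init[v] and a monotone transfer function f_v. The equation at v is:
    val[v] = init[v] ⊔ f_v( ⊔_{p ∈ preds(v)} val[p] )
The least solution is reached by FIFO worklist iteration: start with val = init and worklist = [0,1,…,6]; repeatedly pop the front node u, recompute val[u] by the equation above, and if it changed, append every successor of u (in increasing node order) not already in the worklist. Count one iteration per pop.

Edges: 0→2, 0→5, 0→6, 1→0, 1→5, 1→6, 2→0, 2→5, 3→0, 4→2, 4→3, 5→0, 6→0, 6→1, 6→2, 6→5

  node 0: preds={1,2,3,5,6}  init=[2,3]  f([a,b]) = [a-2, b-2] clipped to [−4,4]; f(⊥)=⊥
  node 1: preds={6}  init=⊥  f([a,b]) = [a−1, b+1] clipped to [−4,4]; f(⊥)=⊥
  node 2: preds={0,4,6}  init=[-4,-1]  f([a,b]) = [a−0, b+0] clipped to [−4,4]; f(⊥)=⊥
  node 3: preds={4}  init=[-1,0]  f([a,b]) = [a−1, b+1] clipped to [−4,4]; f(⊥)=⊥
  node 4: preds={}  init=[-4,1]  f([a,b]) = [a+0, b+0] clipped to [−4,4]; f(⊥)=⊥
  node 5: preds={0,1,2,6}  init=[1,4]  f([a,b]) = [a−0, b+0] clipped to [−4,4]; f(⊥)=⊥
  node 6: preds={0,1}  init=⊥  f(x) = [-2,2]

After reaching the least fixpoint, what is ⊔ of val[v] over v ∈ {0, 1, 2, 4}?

[-4,3]

Trace (13 dequeues):
  [1] u=0 | in [-4,4] | out [-4,3] | prev [2,3] | push {}
  [2] u=1 | in ⊥ | out ⊥ | ==
  [3] u=2 | in [-4,3] | out [-4,3] | prev [-4,-1] | push {0}
  [4] u=3 | in [-4,1] | out [-4,2] | prev [-1,0] | push {}
  [5] u=4 | in ⊥ | out [-4,1] | ==
  [6] u=5 | in [-4,3] | out [-4,4] | prev [1,4] | push {}
  [7] u=6 | in [-4,3] | out [-2,2] | prev ⊥ | push {1,2,5}
  [8] u=0 | in [-4,4] | out [-4,3] | ==
  [9] u=1 | in [-2,2] | out [-3,3] | prev ⊥ | push {0,6}
  [10] u=2 | in [-4,3] | out [-4,3] | ==
  [11] u=5 | in [-4,3] | out [-4,4] | ==
  [12] u=0 | in [-4,4] | out [-4,3] | ==
  [13] u=6 | in [-4,3] | out [-2,2] | ==

Converged values:
  [0] [-4,3]
  [1] [-3,3]
  [2] [-4,3]
  [3] [-4,2]
  [4] [-4,1]
  [5] [-4,4]
  [6] [-2,2]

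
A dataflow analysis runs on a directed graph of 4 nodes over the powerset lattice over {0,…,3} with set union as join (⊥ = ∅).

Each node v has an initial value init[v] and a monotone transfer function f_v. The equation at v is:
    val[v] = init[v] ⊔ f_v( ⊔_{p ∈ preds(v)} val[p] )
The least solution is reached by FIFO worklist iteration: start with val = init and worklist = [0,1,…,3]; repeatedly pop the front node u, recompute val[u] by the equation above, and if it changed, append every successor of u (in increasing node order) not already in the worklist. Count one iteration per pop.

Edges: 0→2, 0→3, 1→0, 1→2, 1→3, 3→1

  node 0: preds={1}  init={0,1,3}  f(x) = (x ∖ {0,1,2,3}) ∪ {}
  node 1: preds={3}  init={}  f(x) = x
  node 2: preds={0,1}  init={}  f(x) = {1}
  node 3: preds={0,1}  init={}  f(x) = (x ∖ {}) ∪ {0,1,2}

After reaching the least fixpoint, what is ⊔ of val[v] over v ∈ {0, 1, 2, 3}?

Worklist (8 pops):
  #1 pop 0: in={} → {0,1,3} (no change)
  #2 pop 1: in={} → {} (no change)
  #3 pop 2: in={0,1,3} → {1} (was {}); enqueue []
  #4 pop 3: in={0,1,3} → {0,1,2,3} (was {}); enqueue [1]
  #5 pop 1: in={0,1,2,3} → {0,1,2,3} (was {}); enqueue [0,2,3]
  #6 pop 0: in={0,1,2,3} → {0,1,3} (no change)
  #7 pop 2: in={0,1,2,3} → {1} (no change)
  #8 pop 3: in={0,1,2,3} → {0,1,2,3} (no change)

Fixpoint:
  val[0] = {0,1,3}
  val[1] = {0,1,2,3}
  val[2] = {1}
  val[3] = {0,1,2,3}

{0,1,2,3}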